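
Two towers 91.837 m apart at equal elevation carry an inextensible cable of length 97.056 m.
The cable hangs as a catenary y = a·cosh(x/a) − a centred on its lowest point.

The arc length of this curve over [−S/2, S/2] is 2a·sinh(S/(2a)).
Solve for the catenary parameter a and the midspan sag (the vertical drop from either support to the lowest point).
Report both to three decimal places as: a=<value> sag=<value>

seed: a₀ = √(S³/(24(L−S))) = √(91.837³/(24·5.219)) = 78.637059
iter 1: u=0.583930  f(a)=+8.970e-02  f'(a)=-1.373e-01  a ← 78.637059 − (+8.970e-02/-1.373e-01) = 79.290309
iter 2: u=0.579119  f(a)=+1.130e-03  f'(a)=-1.339e-01  a ← 79.290309 − (+1.130e-03/-1.339e-01) = 79.298750
iter 3: u=0.579057  f(a)=+1.844e-07  f'(a)=-1.338e-01  a ← 79.298750 − (+1.844e-07/-1.338e-01) = 79.298751
iter 4: u=0.579057  f(a)=+0.000e+00  f'(a)=-1.338e-01  a ← 79.298751 − (+0.000e+00/-1.338e-01) = 79.298751
converged: |Δa| < 1e-12 after 4 iterations
sag = a·(cosh(S/(2a)) − 1) = 79.298751·(cosh(0.579057) − 1) = 13.670377
T_max/T_min = cosh(S/(2a)) = 1.172391

a=79.299 sag=13.670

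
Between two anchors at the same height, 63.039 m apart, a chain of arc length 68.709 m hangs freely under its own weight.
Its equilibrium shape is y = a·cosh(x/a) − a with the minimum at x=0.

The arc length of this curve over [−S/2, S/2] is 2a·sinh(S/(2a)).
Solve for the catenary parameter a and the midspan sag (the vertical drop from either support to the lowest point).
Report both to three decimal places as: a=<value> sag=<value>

seed: a₀ = √(S³/(24(L−S))) = √(63.039³/(24·5.670)) = 42.905881
iter 1: u=0.734620  f(a)=+1.550e-01  f'(a)=-2.788e-01  a ← 42.905881 − (+1.550e-01/-2.788e-01) = 43.461668
iter 2: u=0.725225  f(a)=+3.063e-03  f'(a)=-2.679e-01  a ← 43.461668 − (+3.063e-03/-2.679e-01) = 43.473100
iter 3: u=0.725035  f(a)=+1.250e-06  f'(a)=-2.677e-01  a ← 43.473100 − (+1.250e-06/-2.677e-01) = 43.473104
iter 4: u=0.725034  f(a)=+1.990e-13  f'(a)=-2.677e-01  a ← 43.473104 − (+1.990e-13/-2.677e-01) = 43.473104
converged: |Δa| < 1e-12 after 4 iterations
sag = a·(cosh(S/(2a)) − 1) = 43.473104·(cosh(0.725034) − 1) = 11.935762
T_max/T_min = cosh(S/(2a)) = 1.274555

a=43.473 sag=11.936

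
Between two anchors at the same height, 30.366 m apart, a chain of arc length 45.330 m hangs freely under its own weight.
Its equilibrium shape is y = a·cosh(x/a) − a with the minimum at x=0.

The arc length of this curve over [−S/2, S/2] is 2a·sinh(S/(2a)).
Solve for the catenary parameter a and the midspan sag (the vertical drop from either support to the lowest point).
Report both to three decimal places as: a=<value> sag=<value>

a=9.420 sag=15.124

seed: a₀ = √(S³/(24(L−S))) = √(30.366³/(24·14.964)) = 8.829821
iter 1: u=1.719514  f(a)=+2.375e+00  f'(a)=-4.503e+00  a ← 8.829821 − (+2.375e+00/-4.503e+00) = 9.357096
iter 2: u=1.622619  f(a)=+2.293e-01  f'(a)=-3.672e+00  a ← 9.357096 − (+2.293e-01/-3.672e+00) = 9.419547
iter 3: u=1.611861  f(a)=+2.644e-03  f'(a)=-3.588e+00  a ← 9.419547 − (+2.644e-03/-3.588e+00) = 9.420284
iter 4: u=1.611735  f(a)=+3.603e-07  f'(a)=-3.587e+00  a ← 9.420284 − (+3.603e-07/-3.587e+00) = 9.420284
iter 5: u=1.611735  f(a)=+0.000e+00  f'(a)=-3.587e+00  a ← 9.420284 − (+0.000e+00/-3.587e+00) = 9.420284
converged: |Δa| < 1e-12 after 5 iterations
sag = a·(cosh(S/(2a)) − 1) = 9.420284·(cosh(1.611735) − 1) = 15.124450
T_max/T_min = cosh(S/(2a)) = 2.605520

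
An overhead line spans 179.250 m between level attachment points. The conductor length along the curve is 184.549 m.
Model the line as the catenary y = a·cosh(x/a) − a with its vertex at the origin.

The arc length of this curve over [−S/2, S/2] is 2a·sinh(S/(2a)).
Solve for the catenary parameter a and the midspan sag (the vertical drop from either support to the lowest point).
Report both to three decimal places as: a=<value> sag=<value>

a=213.744 sag=19.067

seed: a₀ = √(S³/(24(L−S))) = √(179.250³/(24·5.299)) = 212.807126
iter 1: u=0.421156  f(a)=+4.719e-02  f'(a)=-5.069e-02  a ← 212.807126 − (+4.719e-02/-5.069e-02) = 213.738155
iter 2: u=0.419321  f(a)=+3.115e-04  f'(a)=-5.002e-02  a ← 213.738155 − (+3.115e-04/-5.002e-02) = 213.744382
iter 3: u=0.419309  f(a)=+1.377e-08  f'(a)=-5.002e-02  a ← 213.744382 − (+1.377e-08/-5.002e-02) = 213.744382
iter 4: u=0.419309  f(a)=+0.000e+00  f'(a)=-5.002e-02  a ← 213.744382 − (+0.000e+00/-5.002e-02) = 213.744382
converged: |Δa| < 1e-12 after 4 iterations
sag = a·(cosh(S/(2a)) − 1) = 213.744382·(cosh(0.419309) − 1) = 19.067225
T_max/T_min = cosh(S/(2a)) = 1.089206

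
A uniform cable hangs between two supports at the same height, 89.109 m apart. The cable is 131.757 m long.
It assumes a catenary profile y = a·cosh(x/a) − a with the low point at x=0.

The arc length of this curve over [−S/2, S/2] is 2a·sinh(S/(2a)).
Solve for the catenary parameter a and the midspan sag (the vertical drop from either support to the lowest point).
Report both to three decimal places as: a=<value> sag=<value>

seed: a₀ = √(S³/(24(L−S))) = √(89.109³/(24·42.648)) = 26.292229
iter 1: u=1.694588  f(a)=+6.559e+00  f'(a)=-4.277e+00  a ← 26.292229 − (+6.559e+00/-4.277e+00) = 27.826008
iter 2: u=1.601182  f(a)=+6.178e-01  f'(a)=-3.506e+00  a ← 27.826008 − (+6.178e-01/-3.506e+00) = 28.002224
iter 3: u=1.591106  f(a)=+6.738e-03  f'(a)=-3.430e+00  a ← 28.002224 − (+6.738e-03/-3.430e+00) = 28.004189
iter 4: u=1.590994  f(a)=+8.209e-07  f'(a)=-3.429e+00  a ← 28.004189 − (+8.209e-07/-3.429e+00) = 28.004189
iter 5: u=1.590994  f(a)=+0.000e+00  f'(a)=-3.429e+00  a ← 28.004189 − (+0.000e+00/-3.429e+00) = 28.004189
converged: |Δa| < 1e-12 after 5 iterations
sag = a·(cosh(S/(2a)) − 1) = 28.004189·(cosh(1.590994) − 1) = 43.579408
T_max/T_min = cosh(S/(2a)) = 2.556175

a=28.004 sag=43.579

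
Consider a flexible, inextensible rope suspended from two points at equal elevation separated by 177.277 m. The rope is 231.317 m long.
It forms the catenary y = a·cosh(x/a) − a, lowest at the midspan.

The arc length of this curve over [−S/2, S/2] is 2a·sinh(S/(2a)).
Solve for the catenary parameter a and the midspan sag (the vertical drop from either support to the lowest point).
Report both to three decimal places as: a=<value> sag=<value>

seed: a₀ = √(S³/(24(L−S))) = √(177.277³/(24·54.040)) = 65.541337
iter 1: u=1.352406  f(a)=+5.163e+00  f'(a)=-1.971e+00  a ← 65.541337 − (+5.163e+00/-1.971e+00) = 68.160648
iter 2: u=1.300435  f(a)=+3.256e-01  f'(a)=-1.730e+00  a ← 68.160648 − (+3.256e-01/-1.730e+00) = 68.348920
iter 3: u=1.296853  f(a)=+1.488e-03  f'(a)=-1.714e+00  a ← 68.348920 − (+1.488e-03/-1.714e+00) = 68.349788
iter 4: u=1.296837  f(a)=+3.140e-08  f'(a)=-1.714e+00  a ← 68.349788 − (+3.140e-08/-1.714e+00) = 68.349788
iter 5: u=1.296837  f(a)=+0.000e+00  f'(a)=-1.714e+00  a ← 68.349788 − (+0.000e+00/-1.714e+00) = 68.349788
converged: |Δa| < 1e-12 after 5 iterations
sag = a·(cosh(S/(2a)) − 1) = 68.349788·(cosh(1.296837) − 1) = 65.995224
T_max/T_min = cosh(S/(2a)) = 1.965551

a=68.350 sag=65.995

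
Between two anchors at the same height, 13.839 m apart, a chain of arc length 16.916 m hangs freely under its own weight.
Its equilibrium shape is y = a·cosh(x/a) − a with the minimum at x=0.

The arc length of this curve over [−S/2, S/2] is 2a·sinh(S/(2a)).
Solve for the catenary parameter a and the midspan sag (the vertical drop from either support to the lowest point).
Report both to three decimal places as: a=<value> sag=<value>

seed: a₀ = √(S³/(24(L−S))) = √(13.839³/(24·3.077)) = 5.990840
iter 1: u=1.155013  f(a)=+2.119e-01  f'(a)=-1.171e+00  a ← 5.990840 − (+2.119e-01/-1.171e+00) = 6.171789
iter 2: u=1.121150  f(a)=+9.979e-03  f'(a)=-1.063e+00  a ← 6.171789 − (+9.979e-03/-1.063e+00) = 6.181176
iter 3: u=1.119447  f(a)=+2.455e-05  f'(a)=-1.058e+00  a ← 6.181176 − (+2.455e-05/-1.058e+00) = 6.181200
iter 4: u=1.119443  f(a)=+1.495e-10  f'(a)=-1.058e+00  a ← 6.181200 − (+1.495e-10/-1.058e+00) = 6.181200
iter 5: u=1.119443  f(a)=-3.553e-15  f'(a)=-1.058e+00  a ← 6.181200 − (-3.553e-15/-1.058e+00) = 6.181200
converged: |Δa| < 1e-12 after 5 iterations
sag = a·(cosh(S/(2a)) − 1) = 6.181200·(cosh(1.119443) − 1) = 4.294725
T_max/T_min = cosh(S/(2a)) = 1.694804

a=6.181 sag=4.295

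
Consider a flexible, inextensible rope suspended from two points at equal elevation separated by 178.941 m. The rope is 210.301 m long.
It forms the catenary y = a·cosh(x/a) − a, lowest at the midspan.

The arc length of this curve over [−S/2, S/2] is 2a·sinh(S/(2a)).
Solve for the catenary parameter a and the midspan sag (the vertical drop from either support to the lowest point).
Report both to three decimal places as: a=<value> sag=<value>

a=89.458 sag=48.598

seed: a₀ = √(S³/(24(L−S))) = √(178.941³/(24·31.360)) = 87.251146
iter 1: u=1.025436  f(a)=+1.691e+00  f'(a)=-7.973e-01  a ← 87.251146 − (+1.691e+00/-7.973e-01) = 89.371570
iter 2: u=1.001107  f(a)=+6.359e-02  f'(a)=-7.384e-01  a ← 89.371570 − (+6.359e-02/-7.384e-01) = 89.457698
iter 3: u=1.000143  f(a)=+9.777e-05  f'(a)=-7.361e-01  a ← 89.457698 − (+9.777e-05/-7.361e-01) = 89.457831
iter 4: u=1.000142  f(a)=+2.319e-10  f'(a)=-7.361e-01  a ← 89.457831 − (+2.319e-10/-7.361e-01) = 89.457831
iter 5: u=1.000142  f(a)=-5.684e-14  f'(a)=-7.361e-01  a ← 89.457831 − (-5.684e-14/-7.361e-01) = 89.457831
converged: |Δa| < 1e-12 after 5 iterations
sag = a·(cosh(S/(2a)) − 1) = 89.457831·(cosh(1.000142) − 1) = 48.597705
T_max/T_min = cosh(S/(2a)) = 1.543247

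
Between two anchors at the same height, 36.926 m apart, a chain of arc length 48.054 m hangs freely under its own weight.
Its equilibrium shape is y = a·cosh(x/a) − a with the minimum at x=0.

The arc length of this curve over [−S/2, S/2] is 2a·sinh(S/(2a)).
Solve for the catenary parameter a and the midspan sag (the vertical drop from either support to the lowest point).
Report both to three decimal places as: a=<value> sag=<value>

a=14.312 sag=13.654

seed: a₀ = √(S³/(24(L−S))) = √(36.926³/(24·11.128)) = 13.730433
iter 1: u=1.344677  f(a)=+1.050e+00  f'(a)=-1.934e+00  a ← 13.730433 − (+1.050e+00/-1.934e+00) = 14.273711
iter 2: u=1.293497  f(a)=+6.557e-02  f'(a)=-1.699e+00  a ← 14.273711 − (+6.557e-02/-1.699e+00) = 14.312300
iter 3: u=1.290009  f(a)=+2.930e-04  f'(a)=-1.684e+00  a ← 14.312300 − (+2.930e-04/-1.684e+00) = 14.312474
iter 4: u=1.289994  f(a)=+5.911e-09  f'(a)=-1.684e+00  a ← 14.312474 − (+5.911e-09/-1.684e+00) = 14.312474
iter 5: u=1.289994  f(a)=+0.000e+00  f'(a)=-1.684e+00  a ← 14.312474 − (+0.000e+00/-1.684e+00) = 14.312474
converged: |Δa| < 1e-12 after 5 iterations
sag = a·(cosh(S/(2a)) − 1) = 14.312474·(cosh(1.289994) − 1) = 13.654357
T_max/T_min = cosh(S/(2a)) = 1.954018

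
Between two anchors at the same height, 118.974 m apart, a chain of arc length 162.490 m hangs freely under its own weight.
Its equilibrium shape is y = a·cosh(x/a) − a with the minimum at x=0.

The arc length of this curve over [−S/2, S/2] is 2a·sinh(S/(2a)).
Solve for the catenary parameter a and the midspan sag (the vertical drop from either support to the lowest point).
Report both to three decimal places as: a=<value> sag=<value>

seed: a₀ = √(S³/(24(L−S))) = √(118.974³/(24·43.516)) = 40.155773
iter 1: u=1.481406  f(a)=+5.032e+00  f'(a)=-2.682e+00  a ← 40.155773 − (+5.032e+00/-2.682e+00) = 42.032171
iter 2: u=1.415273  f(a)=+3.742e-01  f'(a)=-2.297e+00  a ← 42.032171 − (+3.742e-01/-2.297e+00) = 42.195121
iter 3: u=1.409808  f(a)=+2.437e-03  f'(a)=-2.267e+00  a ← 42.195121 − (+2.437e-03/-2.267e+00) = 42.196196
iter 4: u=1.409772  f(a)=+1.048e-07  f'(a)=-2.266e+00  a ← 42.196196 − (+1.048e-07/-2.266e+00) = 42.196196
iter 5: u=1.409772  f(a)=+2.842e-14  f'(a)=-2.266e+00  a ← 42.196196 − (+2.842e-14/-2.266e+00) = 42.196196
converged: |Δa| < 1e-12 after 5 iterations
sag = a·(cosh(S/(2a)) − 1) = 42.196196·(cosh(1.409772) − 1) = 49.353075
T_max/T_min = cosh(S/(2a)) = 2.169610

a=42.196 sag=49.353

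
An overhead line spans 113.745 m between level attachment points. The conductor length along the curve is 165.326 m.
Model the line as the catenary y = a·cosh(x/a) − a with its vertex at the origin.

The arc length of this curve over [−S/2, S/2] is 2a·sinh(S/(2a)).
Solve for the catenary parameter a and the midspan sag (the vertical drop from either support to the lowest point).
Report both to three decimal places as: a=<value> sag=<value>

seed: a₀ = √(S³/(24(L−S))) = √(113.745³/(24·51.581)) = 34.478469
iter 1: u=1.649508  f(a)=+7.489e+00  f'(a)=-3.889e+00  a ← 34.478469 − (+7.489e+00/-3.889e+00) = 36.404085
iter 2: u=1.562256  f(a)=+6.732e-01  f'(a)=-3.219e+00  a ← 36.404085 − (+6.732e-01/-3.219e+00) = 36.613233
iter 3: u=1.553332  f(a)=+6.627e-03  f'(a)=-3.156e+00  a ← 36.613233 − (+6.627e-03/-3.156e+00) = 36.615332
iter 4: u=1.553243  f(a)=+6.560e-07  f'(a)=-3.155e+00  a ← 36.615332 − (+6.560e-07/-3.155e+00) = 36.615333
iter 5: u=1.553243  f(a)=+0.000e+00  f'(a)=-3.155e+00  a ← 36.615333 − (+0.000e+00/-3.155e+00) = 36.615333
converged: |Δa| < 1e-12 after 5 iterations
sag = a·(cosh(S/(2a)) − 1) = 36.615333·(cosh(1.553243) − 1) = 53.794037
T_max/T_min = cosh(S/(2a)) = 2.469167

a=36.615 sag=53.794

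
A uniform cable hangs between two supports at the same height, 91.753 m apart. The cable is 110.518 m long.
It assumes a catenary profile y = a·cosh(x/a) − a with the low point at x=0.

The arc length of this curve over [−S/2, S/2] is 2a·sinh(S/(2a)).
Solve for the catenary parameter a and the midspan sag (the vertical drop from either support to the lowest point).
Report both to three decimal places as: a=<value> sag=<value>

seed: a₀ = √(S³/(24(L−S))) = √(91.753³/(24·18.765)) = 41.414317
iter 1: u=1.107745  f(a)=+1.186e+00  f'(a)=-1.022e+00  a ← 41.414317 − (+1.186e+00/-1.022e+00) = 42.573892
iter 2: u=1.077574  f(a)=+5.162e-02  f'(a)=-9.351e-01  a ← 42.573892 − (+5.162e-02/-9.351e-01) = 42.629088
iter 3: u=1.076178  f(a)=+1.077e-04  f'(a)=-9.312e-01  a ← 42.629088 − (+1.077e-04/-9.312e-01) = 42.629204
iter 4: u=1.076175  f(a)=+4.711e-10  f'(a)=-9.312e-01  a ← 42.629204 − (+4.711e-10/-9.312e-01) = 42.629204
iter 5: u=1.076175  f(a)=-2.842e-14  f'(a)=-9.312e-01  a ← 42.629204 − (-2.842e-14/-9.312e-01) = 42.629204
converged: |Δa| < 1e-12 after 5 iterations
sag = a·(cosh(S/(2a)) − 1) = 42.629204·(cosh(1.076175) − 1) = 27.161957
T_max/T_min = cosh(S/(2a)) = 1.637168

a=42.629 sag=27.162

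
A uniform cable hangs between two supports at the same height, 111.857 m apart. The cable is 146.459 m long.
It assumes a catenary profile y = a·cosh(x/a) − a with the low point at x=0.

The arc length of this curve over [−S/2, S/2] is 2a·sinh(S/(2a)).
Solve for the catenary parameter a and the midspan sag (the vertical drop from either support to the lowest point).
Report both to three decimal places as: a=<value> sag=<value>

seed: a₀ = √(S³/(24(L−S))) = √(111.857³/(24·34.602)) = 41.052398
iter 1: u=1.362369  f(a)=+3.357e+00  f'(a)=-2.020e+00  a ← 41.052398 − (+3.357e+00/-2.020e+00) = 42.714086
iter 2: u=1.309369  f(a)=+2.146e-01  f'(a)=-1.769e+00  a ← 42.714086 − (+2.146e-01/-1.769e+00) = 42.835357
iter 3: u=1.305662  f(a)=+1.009e-03  f'(a)=-1.753e+00  a ← 42.835357 − (+1.009e-03/-1.753e+00) = 42.835932
iter 4: u=1.305645  f(a)=+2.255e-08  f'(a)=-1.753e+00  a ← 42.835932 − (+2.255e-08/-1.753e+00) = 42.835932
iter 5: u=1.305645  f(a)=+2.842e-14  f'(a)=-1.753e+00  a ← 42.835932 − (+2.842e-14/-1.753e+00) = 42.835932
converged: |Δa| < 1e-12 after 5 iterations
sag = a·(cosh(S/(2a)) − 1) = 42.835932·(cosh(1.305645) − 1) = 42.002012
T_max/T_min = cosh(S/(2a)) = 1.980532

a=42.836 sag=42.002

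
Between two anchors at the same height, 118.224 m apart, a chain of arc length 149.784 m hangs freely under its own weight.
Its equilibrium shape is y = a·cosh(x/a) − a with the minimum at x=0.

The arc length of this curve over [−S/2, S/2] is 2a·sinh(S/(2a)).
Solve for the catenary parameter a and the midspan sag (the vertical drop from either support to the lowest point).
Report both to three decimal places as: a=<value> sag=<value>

seed: a₀ = √(S³/(24(L−S))) = √(118.224³/(24·31.560)) = 46.707256
iter 1: u=1.265585  f(a)=+2.626e+00  f'(a)=-1.581e+00  a ← 46.707256 − (+2.626e+00/-1.581e+00) = 48.368679
iter 2: u=1.222113  f(a)=+1.466e-01  f'(a)=-1.409e+00  a ← 48.368679 − (+1.466e-01/-1.409e+00) = 48.472772
iter 3: u=1.219489  f(a)=+5.169e-04  f'(a)=-1.399e+00  a ← 48.472772 − (+5.169e-04/-1.399e+00) = 48.473141
iter 4: u=1.219479  f(a)=+6.474e-09  f'(a)=-1.399e+00  a ← 48.473141 − (+6.474e-09/-1.399e+00) = 48.473141
iter 5: u=1.219479  f(a)=+2.842e-14  f'(a)=-1.399e+00  a ← 48.473141 − (+2.842e-14/-1.399e+00) = 48.473141
converged: |Δa| < 1e-12 after 5 iterations
sag = a·(cosh(S/(2a)) − 1) = 48.473141·(cosh(1.219479) − 1) = 40.737044
T_max/T_min = cosh(S/(2a)) = 1.840404

a=48.473 sag=40.737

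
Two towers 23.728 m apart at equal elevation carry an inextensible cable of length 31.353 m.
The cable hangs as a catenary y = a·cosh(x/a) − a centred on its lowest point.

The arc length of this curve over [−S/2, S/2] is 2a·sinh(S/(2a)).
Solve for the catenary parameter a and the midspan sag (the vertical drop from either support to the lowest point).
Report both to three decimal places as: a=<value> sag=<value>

a=8.929 sag=9.112

seed: a₀ = √(S³/(24(L−S))) = √(23.728³/(24·7.625)) = 8.544097
iter 1: u=1.388561  f(a)=+7.698e-01  f'(a)=-2.154e+00  a ← 8.544097 − (+7.698e-01/-2.154e+00) = 8.901530
iter 2: u=1.332805  f(a)=+5.094e-02  f'(a)=-1.877e+00  a ← 8.901530 − (+5.094e-02/-1.877e+00) = 8.928667
iter 3: u=1.328754  f(a)=+2.580e-04  f'(a)=-1.858e+00  a ← 8.928667 − (+2.580e-04/-1.858e+00) = 8.928805
iter 4: u=1.328733  f(a)=+6.695e-09  f'(a)=-1.858e+00  a ← 8.928805 − (+6.695e-09/-1.858e+00) = 8.928805
iter 5: u=1.328733  f(a)=-3.553e-15  f'(a)=-1.858e+00  a ← 8.928805 − (-3.553e-15/-1.858e+00) = 8.928805
converged: |Δa| < 1e-12 after 5 iterations
sag = a·(cosh(S/(2a)) − 1) = 8.928805·(cosh(1.328733) − 1) = 9.112154
T_max/T_min = cosh(S/(2a)) = 2.020534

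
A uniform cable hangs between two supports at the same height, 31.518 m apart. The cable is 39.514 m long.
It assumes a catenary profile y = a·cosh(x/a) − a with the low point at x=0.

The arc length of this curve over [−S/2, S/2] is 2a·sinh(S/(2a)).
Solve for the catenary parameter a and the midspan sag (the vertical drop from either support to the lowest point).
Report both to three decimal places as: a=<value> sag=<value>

a=13.233 sag=10.546

seed: a₀ = √(S³/(24(L−S))) = √(31.518³/(24·7.996)) = 12.773090
iter 1: u=1.233766  f(a)=+6.311e-01  f'(a)=-1.453e+00  a ← 12.773090 − (+6.311e-01/-1.453e+00) = 13.207357
iter 2: u=1.193199  f(a)=+3.361e-02  f'(a)=-1.302e+00  a ← 13.207357 − (+3.361e-02/-1.302e+00) = 13.233170
iter 3: u=1.190871  f(a)=+1.072e-04  f'(a)=-1.294e+00  a ← 13.233170 − (+1.072e-04/-1.294e+00) = 13.233253
iter 4: u=1.190864  f(a)=+1.099e-09  f'(a)=-1.294e+00  a ← 13.233253 − (+1.099e-09/-1.294e+00) = 13.233253
iter 5: u=1.190864  f(a)=+7.105e-15  f'(a)=-1.294e+00  a ← 13.233253 − (+7.105e-15/-1.294e+00) = 13.233253
converged: |Δa| < 1e-12 after 5 iterations
sag = a·(cosh(S/(2a)) − 1) = 13.233253·(cosh(1.190864) − 1) = 10.546109
T_max/T_min = cosh(S/(2a)) = 1.796940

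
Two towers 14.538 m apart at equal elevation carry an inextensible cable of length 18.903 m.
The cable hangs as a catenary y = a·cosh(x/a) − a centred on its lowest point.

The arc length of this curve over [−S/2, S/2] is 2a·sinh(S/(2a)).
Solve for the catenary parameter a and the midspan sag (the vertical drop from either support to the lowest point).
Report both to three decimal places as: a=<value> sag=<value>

a=5.645 sag=5.364

seed: a₀ = √(S³/(24(L−S))) = √(14.538³/(24·4.365)) = 5.415758
iter 1: u=1.342194  f(a)=+4.105e-01  f'(a)=-1.922e+00  a ← 5.415758 − (+4.105e-01/-1.922e+00) = 5.629357
iter 2: u=1.291267  f(a)=+2.553e-02  f'(a)=-1.689e+00  a ← 5.629357 − (+2.553e-02/-1.689e+00) = 5.644471
iter 3: u=1.287809  f(a)=+1.133e-04  f'(a)=-1.674e+00  a ← 5.644471 − (+1.133e-04/-1.674e+00) = 5.644538
iter 4: u=1.287794  f(a)=+2.252e-09  f'(a)=-1.674e+00  a ← 5.644538 − (+2.252e-09/-1.674e+00) = 5.644538
iter 5: u=1.287794  f(a)=+0.000e+00  f'(a)=-1.674e+00  a ← 5.644538 − (+0.000e+00/-1.674e+00) = 5.644538
converged: |Δa| < 1e-12 after 5 iterations
sag = a·(cosh(S/(2a)) − 1) = 5.644538·(cosh(1.287794) − 1) = 5.364170
T_max/T_min = cosh(S/(2a)) = 1.950329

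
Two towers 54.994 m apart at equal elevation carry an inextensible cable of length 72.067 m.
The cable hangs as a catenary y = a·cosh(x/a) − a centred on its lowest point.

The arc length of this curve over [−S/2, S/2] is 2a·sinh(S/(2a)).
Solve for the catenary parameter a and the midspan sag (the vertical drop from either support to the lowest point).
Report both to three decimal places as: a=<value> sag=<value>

a=21.025 sag=20.694

seed: a₀ = √(S³/(24(L−S))) = √(54.994³/(24·17.073)) = 20.147094
iter 1: u=1.364812  f(a)=+1.662e+00  f'(a)=-2.032e+00  a ← 20.147094 − (+1.662e+00/-2.032e+00) = 20.965134
iter 2: u=1.311559  f(a)=+1.066e-01  f'(a)=-1.779e+00  a ← 20.965134 − (+1.066e-01/-1.779e+00) = 21.025057
iter 3: u=1.307820  f(a)=+5.049e-04  f'(a)=-1.762e+00  a ← 21.025057 − (+5.049e-04/-1.762e+00) = 21.025343
iter 4: u=1.307803  f(a)=+1.144e-08  f'(a)=-1.762e+00  a ← 21.025343 − (+1.144e-08/-1.762e+00) = 21.025343
iter 5: u=1.307803  f(a)=+0.000e+00  f'(a)=-1.762e+00  a ← 21.025343 − (+0.000e+00/-1.762e+00) = 21.025343
converged: |Δa| < 1e-12 after 5 iterations
sag = a·(cosh(S/(2a)) − 1) = 21.025343·(cosh(1.307803) − 1) = 20.693695
T_max/T_min = cosh(S/(2a)) = 1.984226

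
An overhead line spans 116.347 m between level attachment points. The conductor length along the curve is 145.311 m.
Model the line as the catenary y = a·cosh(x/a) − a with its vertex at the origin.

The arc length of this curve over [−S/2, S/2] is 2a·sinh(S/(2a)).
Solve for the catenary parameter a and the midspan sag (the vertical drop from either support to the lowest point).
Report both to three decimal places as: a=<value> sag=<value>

a=49.283 sag=38.510

seed: a₀ = √(S³/(24(L−S))) = √(116.347³/(24·28.964)) = 47.599007
iter 1: u=1.222158  f(a)=+2.242e+00  f'(a)=-1.409e+00  a ← 47.599007 − (+2.242e+00/-1.409e+00) = 49.190261
iter 2: u=1.182622  f(a)=+1.173e-01  f'(a)=-1.265e+00  a ← 49.190261 − (+1.173e-01/-1.265e+00) = 49.283018
iter 3: u=1.180396  f(a)=+3.606e-04  f'(a)=-1.257e+00  a ← 49.283018 − (+3.606e-04/-1.257e+00) = 49.283305
iter 4: u=1.180390  f(a)=+3.430e-09  f'(a)=-1.257e+00  a ← 49.283305 − (+3.430e-09/-1.257e+00) = 49.283305
iter 5: u=1.180390  f(a)=+0.000e+00  f'(a)=-1.257e+00  a ← 49.283305 − (+0.000e+00/-1.257e+00) = 49.283305
converged: |Δa| < 1e-12 after 5 iterations
sag = a·(cosh(S/(2a)) − 1) = 49.283305·(cosh(1.180390) − 1) = 38.510008
T_max/T_min = cosh(S/(2a)) = 1.781401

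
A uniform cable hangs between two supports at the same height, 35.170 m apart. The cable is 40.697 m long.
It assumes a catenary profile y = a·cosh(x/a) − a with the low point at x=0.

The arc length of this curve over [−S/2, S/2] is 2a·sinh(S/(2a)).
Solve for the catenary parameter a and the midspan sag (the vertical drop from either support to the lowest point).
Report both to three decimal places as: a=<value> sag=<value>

seed: a₀ = √(S³/(24(L−S))) = √(35.170³/(24·5.527)) = 18.109573
iter 1: u=0.971033  f(a)=+2.665e-01  f'(a)=-6.699e-01  a ← 18.109573 − (+2.665e-01/-6.699e-01) = 18.507379
iter 2: u=0.950162  f(a)=+9.034e-03  f'(a)=-6.252e-01  a ← 18.507379 − (+9.034e-03/-6.252e-01) = 18.521829
iter 3: u=0.949420  f(a)=+1.119e-05  f'(a)=-6.236e-01  a ← 18.521829 − (+1.119e-05/-6.236e-01) = 18.521847
iter 4: u=0.949419  f(a)=+1.722e-11  f'(a)=-6.236e-01  a ← 18.521847 − (+1.722e-11/-6.236e-01) = 18.521847
iter 5: u=0.949419  f(a)=-1.421e-14  f'(a)=-6.236e-01  a ← 18.521847 − (-1.421e-14/-6.236e-01) = 18.521847
converged: |Δa| < 1e-12 after 5 iterations
sag = a·(cosh(S/(2a)) − 1) = 18.521847·(cosh(0.949419) − 1) = 8.993972
T_max/T_min = cosh(S/(2a)) = 1.485587

a=18.522 sag=8.994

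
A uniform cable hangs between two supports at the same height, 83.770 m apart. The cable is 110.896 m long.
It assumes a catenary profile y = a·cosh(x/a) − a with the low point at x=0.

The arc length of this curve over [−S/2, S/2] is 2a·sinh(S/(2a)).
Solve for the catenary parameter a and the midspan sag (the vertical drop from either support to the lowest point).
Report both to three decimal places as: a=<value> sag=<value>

a=31.412 sag=32.315

seed: a₀ = √(S³/(24(L−S))) = √(83.770³/(24·27.126)) = 30.049294
iter 1: u=1.393876  f(a)=+2.760e+00  f'(a)=-2.181e+00  a ← 30.049294 − (+2.760e+00/-2.181e+00) = 31.314690
iter 2: u=1.337551  f(a)=+1.839e-01  f'(a)=-1.900e+00  a ← 31.314690 − (+1.839e-01/-1.900e+00) = 31.411523
iter 3: u=1.333428  f(a)=+9.457e-04  f'(a)=-1.880e+00  a ← 31.411523 − (+9.457e-04/-1.880e+00) = 31.412027
iter 4: u=1.333406  f(a)=+2.528e-08  f'(a)=-1.880e+00  a ← 31.412027 − (+2.528e-08/-1.880e+00) = 31.412027
iter 5: u=1.333406  f(a)=-2.842e-14  f'(a)=-1.880e+00  a ← 31.412027 − (-2.842e-14/-1.880e+00) = 31.412027
converged: |Δa| < 1e-12 after 5 iterations
sag = a·(cosh(S/(2a)) − 1) = 31.412027·(cosh(1.333406) − 1) = 32.315488
T_max/T_min = cosh(S/(2a)) = 2.028762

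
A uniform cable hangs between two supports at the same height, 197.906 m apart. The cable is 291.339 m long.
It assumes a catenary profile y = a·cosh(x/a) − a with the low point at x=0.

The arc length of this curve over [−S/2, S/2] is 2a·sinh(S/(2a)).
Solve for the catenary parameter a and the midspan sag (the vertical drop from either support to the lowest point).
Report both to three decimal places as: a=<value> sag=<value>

seed: a₀ = √(S³/(24(L−S))) = √(197.906³/(24·93.433)) = 58.793955
iter 1: u=1.683047  f(a)=+1.416e+01  f'(a)=-4.175e+00  a ← 58.793955 − (+1.416e+01/-4.175e+00) = 62.186263
iter 2: u=1.591236  f(a)=+1.318e+00  f'(a)=-3.431e+00  a ← 62.186263 − (+1.318e+00/-3.431e+00) = 62.570495
iter 3: u=1.581464  f(a)=+1.401e-02  f'(a)=-3.358e+00  a ← 62.570495 − (+1.401e-02/-3.358e+00) = 62.574667
iter 4: u=1.581359  f(a)=+1.619e-06  f'(a)=-3.357e+00  a ← 62.574667 − (+1.619e-06/-3.357e+00) = 62.574667
iter 5: u=1.581359  f(a)=+0.000e+00  f'(a)=-3.357e+00  a ← 62.574667 − (+0.000e+00/-3.357e+00) = 62.574667
converged: |Δa| < 1e-12 after 5 iterations
sag = a·(cosh(S/(2a)) − 1) = 62.574667·(cosh(1.581359) − 1) = 95.966155
T_max/T_min = cosh(S/(2a)) = 2.533626

a=62.575 sag=95.966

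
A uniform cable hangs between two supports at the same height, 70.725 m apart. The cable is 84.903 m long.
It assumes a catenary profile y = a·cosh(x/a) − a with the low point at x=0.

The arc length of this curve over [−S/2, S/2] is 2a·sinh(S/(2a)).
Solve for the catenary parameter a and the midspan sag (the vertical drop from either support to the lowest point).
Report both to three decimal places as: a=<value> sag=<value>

seed: a₀ = √(S³/(24(L−S))) = √(70.725³/(24·14.178)) = 32.243808
iter 1: u=1.096722  f(a)=+8.775e-01  f'(a)=-9.898e-01  a ← 32.243808 − (+8.775e-01/-9.898e-01) = 33.130303
iter 2: u=1.067376  f(a)=+3.749e-02  f'(a)=-9.069e-01  a ← 33.130303 − (+3.749e-02/-9.069e-01) = 33.171642
iter 3: u=1.066046  f(a)=+7.520e-05  f'(a)=-9.033e-01  a ← 33.171642 − (+7.520e-05/-9.033e-01) = 33.171725
iter 4: u=1.066043  f(a)=+3.038e-10  f'(a)=-9.033e-01  a ← 33.171725 − (+3.038e-10/-9.033e-01) = 33.171725
iter 5: u=1.066043  f(a)=+1.421e-14  f'(a)=-9.033e-01  a ← 33.171725 − (+1.421e-14/-9.033e-01) = 33.171725
converged: |Δa| < 1e-12 after 5 iterations
sag = a·(cosh(S/(2a)) − 1) = 33.171725·(cosh(1.066043) − 1) = 20.703067
T_max/T_min = cosh(S/(2a)) = 1.624118

a=33.172 sag=20.703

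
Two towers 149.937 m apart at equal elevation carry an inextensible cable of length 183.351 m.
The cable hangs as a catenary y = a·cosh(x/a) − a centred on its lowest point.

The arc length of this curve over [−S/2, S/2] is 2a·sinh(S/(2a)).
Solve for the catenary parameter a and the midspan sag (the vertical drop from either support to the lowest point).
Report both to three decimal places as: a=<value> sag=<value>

seed: a₀ = √(S³/(24(L−S))) = √(149.937³/(24·33.414)) = 64.832590
iter 1: u=1.156340  f(a)=+2.306e+00  f'(a)=-1.175e+00  a ← 64.832590 − (+2.306e+00/-1.175e+00) = 66.794882
iter 2: u=1.122369  f(a)=+1.089e-01  f'(a)=-1.067e+00  a ← 66.794882 − (+1.089e-01/-1.067e+00) = 66.896922
iter 3: u=1.120657  f(a)=+2.691e-04  f'(a)=-1.062e+00  a ← 66.896922 − (+2.691e-04/-1.062e+00) = 66.897176
iter 4: u=1.120653  f(a)=+1.653e-09  f'(a)=-1.061e+00  a ← 66.897176 − (+1.653e-09/-1.061e+00) = 66.897176
iter 5: u=1.120653  f(a)=+0.000e+00  f'(a)=-1.061e+00  a ← 66.897176 − (+0.000e+00/-1.061e+00) = 66.897176
converged: |Δa| < 1e-12 after 5 iterations
sag = a·(cosh(S/(2a)) − 1) = 66.897176·(cosh(1.120653) − 1) = 46.591279
T_max/T_min = cosh(S/(2a)) = 1.696461

a=66.897 sag=46.591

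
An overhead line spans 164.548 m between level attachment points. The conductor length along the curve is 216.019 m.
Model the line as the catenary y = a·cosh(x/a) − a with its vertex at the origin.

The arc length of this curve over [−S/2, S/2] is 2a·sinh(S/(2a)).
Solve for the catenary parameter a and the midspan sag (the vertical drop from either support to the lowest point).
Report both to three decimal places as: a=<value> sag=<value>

seed: a₀ = √(S³/(24(L−S))) = √(164.548³/(24·51.471)) = 60.055390
iter 1: u=1.369969  f(a)=+5.052e+00  f'(a)=-2.058e+00  a ← 60.055390 − (+5.052e+00/-2.058e+00) = 62.509838
iter 2: u=1.316177  f(a)=+3.262e-01  f'(a)=-1.800e+00  a ← 62.509838 − (+3.262e-01/-1.800e+00) = 62.691042
iter 3: u=1.312373  f(a)=+1.568e-03  f'(a)=-1.783e+00  a ← 62.691042 − (+1.568e-03/-1.783e+00) = 62.691921
iter 4: u=1.312354  f(a)=+3.660e-08  f'(a)=-1.783e+00  a ← 62.691921 − (+3.660e-08/-1.783e+00) = 62.691921
iter 5: u=1.312354  f(a)=+2.842e-14  f'(a)=-1.783e+00  a ← 62.691921 − (+2.842e-14/-1.783e+00) = 62.691921
converged: |Δa| < 1e-12 after 5 iterations
sag = a·(cosh(S/(2a)) − 1) = 62.691921·(cosh(1.312354) − 1) = 62.193342
T_max/T_min = cosh(S/(2a)) = 1.992047

a=62.692 sag=62.193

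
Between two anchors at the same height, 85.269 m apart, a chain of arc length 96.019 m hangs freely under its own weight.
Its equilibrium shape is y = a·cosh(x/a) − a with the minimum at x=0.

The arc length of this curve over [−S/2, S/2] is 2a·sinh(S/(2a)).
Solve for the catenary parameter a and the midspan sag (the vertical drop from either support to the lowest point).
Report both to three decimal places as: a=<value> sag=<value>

seed: a₀ = √(S³/(24(L−S))) = √(85.269³/(24·10.750)) = 49.020406
iter 1: u=0.869730  f(a)=+4.140e-01  f'(a)=-4.727e-01  a ← 49.020406 − (+4.140e-01/-4.727e-01) = 49.896226
iter 2: u=0.854463  f(a)=+1.136e-02  f'(a)=-4.471e-01  a ← 49.896226 − (+1.136e-02/-4.471e-01) = 49.921625
iter 3: u=0.854029  f(a)=+9.077e-06  f'(a)=-4.464e-01  a ← 49.921625 − (+9.077e-06/-4.464e-01) = 49.921645
iter 4: u=0.854028  f(a)=+5.841e-12  f'(a)=-4.464e-01  a ← 49.921645 − (+5.841e-12/-4.464e-01) = 49.921645
converged: |Δa| < 1e-12 after 4 iterations
sag = a·(cosh(S/(2a)) − 1) = 49.921645·(cosh(0.854028) − 1) = 19.339330
T_max/T_min = cosh(S/(2a)) = 1.387394

a=49.922 sag=19.339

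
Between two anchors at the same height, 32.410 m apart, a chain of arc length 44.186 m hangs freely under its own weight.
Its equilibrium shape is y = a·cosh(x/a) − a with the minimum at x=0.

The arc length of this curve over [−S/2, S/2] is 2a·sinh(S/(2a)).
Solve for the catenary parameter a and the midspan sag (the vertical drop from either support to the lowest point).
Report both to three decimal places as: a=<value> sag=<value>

seed: a₀ = √(S³/(24(L−S))) = √(32.410³/(24·11.776)) = 10.975240
iter 1: u=1.476505  f(a)=+1.352e+00  f'(a)=-2.652e+00  a ← 10.975240 − (+1.352e+00/-2.652e+00) = 11.485223
iter 2: u=1.410943  f(a)=+9.997e-02  f'(a)=-2.273e+00  a ← 11.485223 − (+9.997e-02/-2.273e+00) = 11.529207
iter 3: u=1.405561  f(a)=+6.427e-04  f'(a)=-2.244e+00  a ← 11.529207 − (+6.427e-04/-2.244e+00) = 11.529493
iter 4: u=1.405526  f(a)=+2.694e-08  f'(a)=-2.244e+00  a ← 11.529493 − (+2.694e-08/-2.244e+00) = 11.529493
iter 5: u=1.405526  f(a)=-7.105e-15  f'(a)=-2.244e+00  a ← 11.529493 − (-7.105e-15/-2.244e+00) = 11.529493
converged: |Δa| < 1e-12 after 5 iterations
sag = a·(cosh(S/(2a)) − 1) = 11.529493·(cosh(1.405526) − 1) = 13.390978
T_max/T_min = cosh(S/(2a)) = 2.161454

a=11.529 sag=13.391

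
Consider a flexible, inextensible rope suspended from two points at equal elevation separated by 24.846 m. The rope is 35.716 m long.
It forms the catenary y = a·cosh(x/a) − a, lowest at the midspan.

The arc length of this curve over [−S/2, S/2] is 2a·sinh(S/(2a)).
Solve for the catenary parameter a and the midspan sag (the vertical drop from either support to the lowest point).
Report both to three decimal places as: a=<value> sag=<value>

a=8.127 sag=11.493

seed: a₀ = √(S³/(24(L−S))) = √(24.846³/(24·10.870)) = 7.667686
iter 1: u=1.620176  f(a)=+1.519e+00  f'(a)=-3.653e+00  a ← 7.667686 − (+1.519e+00/-3.653e+00) = 8.083578
iter 2: u=1.536819  f(a)=+1.324e-01  f'(a)=-3.042e+00  a ← 8.083578 − (+1.324e-01/-3.042e+00) = 8.127092
iter 3: u=1.528591  f(a)=+1.216e-03  f'(a)=-2.986e+00  a ← 8.127092 − (+1.216e-03/-2.986e+00) = 8.127500
iter 4: u=1.528514  f(a)=+1.048e-07  f'(a)=-2.985e+00  a ← 8.127500 − (+1.048e-07/-2.985e+00) = 8.127500
iter 5: u=1.528514  f(a)=+0.000e+00  f'(a)=-2.985e+00  a ← 8.127500 − (+0.000e+00/-2.985e+00) = 8.127500
converged: |Δa| < 1e-12 after 5 iterations
sag = a·(cosh(S/(2a)) − 1) = 8.127500·(cosh(1.528514) − 1) = 11.493010
T_max/T_min = cosh(S/(2a)) = 2.414089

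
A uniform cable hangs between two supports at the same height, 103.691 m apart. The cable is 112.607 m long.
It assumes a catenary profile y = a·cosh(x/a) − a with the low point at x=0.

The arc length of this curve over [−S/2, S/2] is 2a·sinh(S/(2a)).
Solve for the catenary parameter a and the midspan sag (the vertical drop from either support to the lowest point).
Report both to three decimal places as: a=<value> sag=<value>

a=73.094 sag=19.171

seed: a₀ = √(S³/(24(L−S))) = √(103.691³/(24·8.916)) = 72.180676
iter 1: u=0.718274  f(a)=+2.328e-01  f'(a)=-2.600e-01  a ← 72.180676 − (+2.328e-01/-2.600e-01) = 73.076119
iter 2: u=0.709473  f(a)=+4.404e-03  f'(a)=-2.503e-01  a ← 73.076119 − (+4.404e-03/-2.503e-01) = 73.093714
iter 3: u=0.709302  f(a)=+1.643e-06  f'(a)=-2.501e-01  a ← 73.093714 − (+1.643e-06/-2.501e-01) = 73.093721
iter 4: u=0.709302  f(a)=+2.274e-13  f'(a)=-2.501e-01  a ← 73.093721 − (+2.274e-13/-2.501e-01) = 73.093721
converged: |Δa| < 1e-12 after 4 iterations
sag = a·(cosh(S/(2a)) − 1) = 73.093721·(cosh(0.709302) − 1) = 19.170986
T_max/T_min = cosh(S/(2a)) = 1.262280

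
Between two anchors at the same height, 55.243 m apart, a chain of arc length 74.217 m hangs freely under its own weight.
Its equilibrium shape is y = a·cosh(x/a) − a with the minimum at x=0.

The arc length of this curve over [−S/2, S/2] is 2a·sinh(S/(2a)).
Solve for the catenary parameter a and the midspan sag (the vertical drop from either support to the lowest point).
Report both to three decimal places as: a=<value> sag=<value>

a=20.163 sag=22.069

seed: a₀ = √(S³/(24(L−S))) = √(55.243³/(24·18.974)) = 19.241141
iter 1: u=1.435544  f(a)=+2.054e+00  f'(a)=-2.410e+00  a ← 19.241141 − (+2.054e+00/-2.410e+00) = 20.093426
iter 2: u=1.374654  f(a)=+1.443e-01  f'(a)=-2.082e+00  a ← 20.093426 − (+1.443e-01/-2.082e+00) = 20.162758
iter 3: u=1.369927  f(a)=+8.321e-04  f'(a)=-2.058e+00  a ← 20.162758 − (+8.321e-04/-2.058e+00) = 20.163163
iter 4: u=1.369899  f(a)=+2.801e-08  f'(a)=-2.058e+00  a ← 20.163163 − (+2.801e-08/-2.058e+00) = 20.163163
iter 5: u=1.369899  f(a)=-1.421e-14  f'(a)=-2.058e+00  a ← 20.163163 − (-1.421e-14/-2.058e+00) = 20.163163
converged: |Δa| < 1e-12 after 5 iterations
sag = a·(cosh(S/(2a)) − 1) = 20.163163·(cosh(1.369899) − 1) = 22.069454
T_max/T_min = cosh(S/(2a)) = 2.094543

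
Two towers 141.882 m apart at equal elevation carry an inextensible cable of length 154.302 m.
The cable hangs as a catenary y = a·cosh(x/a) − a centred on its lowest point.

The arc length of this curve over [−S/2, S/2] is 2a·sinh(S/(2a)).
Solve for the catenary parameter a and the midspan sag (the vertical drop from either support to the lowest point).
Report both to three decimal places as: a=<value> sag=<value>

a=99.147 sag=26.481

seed: a₀ = √(S³/(24(L−S))) = √(141.882³/(24·12.420)) = 97.886891
iter 1: u=0.724724  f(a)=+3.303e-01  f'(a)=-2.673e-01  a ← 97.886891 − (+3.303e-01/-2.673e-01) = 99.122283
iter 2: u=0.715692  f(a)=+6.357e-03  f'(a)=-2.571e-01  a ← 99.122283 − (+6.357e-03/-2.571e-01) = 99.147003
iter 3: u=0.715513  f(a)=+2.457e-06  f'(a)=-2.569e-01  a ← 99.147003 − (+2.457e-06/-2.569e-01) = 99.147013
iter 4: u=0.715513  f(a)=+3.979e-13  f'(a)=-2.569e-01  a ← 99.147013 − (+3.979e-13/-2.569e-01) = 99.147013
converged: |Δa| < 1e-12 after 4 iterations
sag = a·(cosh(S/(2a)) − 1) = 99.147013·(cosh(0.715513) − 1) = 26.481037
T_max/T_min = cosh(S/(2a)) = 1.267089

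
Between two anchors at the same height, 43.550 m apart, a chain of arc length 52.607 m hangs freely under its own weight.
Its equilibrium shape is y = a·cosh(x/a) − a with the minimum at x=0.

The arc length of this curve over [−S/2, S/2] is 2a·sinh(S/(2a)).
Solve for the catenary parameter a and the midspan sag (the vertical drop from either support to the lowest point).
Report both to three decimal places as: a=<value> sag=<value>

a=20.074 sag=13.014

seed: a₀ = √(S³/(24(L−S))) = √(43.550³/(24·9.057)) = 19.493258
iter 1: u=1.117053  f(a)=+5.822e-01  f'(a)=-1.050e+00  a ← 19.493258 − (+5.822e-01/-1.050e+00) = 20.047433
iter 2: u=1.086174  f(a)=+2.575e-02  f'(a)=-9.594e-01  a ← 20.047433 − (+2.575e-02/-9.594e-01) = 20.074270
iter 3: u=1.084722  f(a)=+5.553e-05  f'(a)=-9.553e-01  a ← 20.074270 − (+5.553e-05/-9.553e-01) = 20.074328
iter 4: u=1.084719  f(a)=+2.595e-10  f'(a)=-9.553e-01  a ← 20.074328 − (+2.595e-10/-9.553e-01) = 20.074328
iter 5: u=1.084719  f(a)=-1.421e-14  f'(a)=-9.553e-01  a ← 20.074328 − (-1.421e-14/-9.553e-01) = 20.074328
converged: |Δa| < 1e-12 after 5 iterations
sag = a·(cosh(S/(2a)) − 1) = 20.074328·(cosh(1.084719) − 1) = 13.014231
T_max/T_min = cosh(S/(2a)) = 1.648302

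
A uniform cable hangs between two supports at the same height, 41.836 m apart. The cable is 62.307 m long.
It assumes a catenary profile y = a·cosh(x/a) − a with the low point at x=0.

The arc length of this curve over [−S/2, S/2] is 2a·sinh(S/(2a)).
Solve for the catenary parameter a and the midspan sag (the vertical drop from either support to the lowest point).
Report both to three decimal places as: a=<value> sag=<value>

a=13.019 sag=20.745

seed: a₀ = √(S³/(24(L−S))) = √(41.836³/(24·20.471)) = 12.208156
iter 1: u=1.713445  f(a)=+3.224e+00  f'(a)=-4.447e+00  a ← 12.208156 − (+3.224e+00/-4.447e+00) = 12.933066
iter 2: u=1.617405  f(a)=+3.095e-01  f'(a)=-3.631e+00  a ← 12.933066 − (+3.095e-01/-3.631e+00) = 13.018294
iter 3: u=1.606816  f(a)=+3.520e-03  f'(a)=-3.549e+00  a ← 13.018294 − (+3.520e-03/-3.549e+00) = 13.019286
iter 4: u=1.606693  f(a)=+4.669e-07  f'(a)=-3.548e+00  a ← 13.019286 − (+4.669e-07/-3.548e+00) = 13.019286
iter 5: u=1.606693  f(a)=+1.421e-14  f'(a)=-3.548e+00  a ← 13.019286 − (+1.421e-14/-3.548e+00) = 13.019286
converged: |Δa| < 1e-12 after 5 iterations
sag = a·(cosh(S/(2a)) − 1) = 13.019286·(cosh(1.606693) − 1) = 20.745228
T_max/T_min = cosh(S/(2a)) = 2.593423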